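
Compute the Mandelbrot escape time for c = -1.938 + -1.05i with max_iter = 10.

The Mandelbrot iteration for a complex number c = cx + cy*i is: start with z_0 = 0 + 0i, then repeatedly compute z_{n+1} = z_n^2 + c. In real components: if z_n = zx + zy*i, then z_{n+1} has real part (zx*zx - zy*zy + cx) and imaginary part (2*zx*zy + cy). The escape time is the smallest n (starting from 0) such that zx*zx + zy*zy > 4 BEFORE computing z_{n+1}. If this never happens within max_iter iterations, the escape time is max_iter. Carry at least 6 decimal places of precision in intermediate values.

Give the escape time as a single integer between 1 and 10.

Answer: 1

Derivation:
z_0 = 0 + 0i, c = -1.9380 + -1.0500i
Iter 1: z = -1.9380 + -1.0500i, |z|^2 = 4.8583
Escaped at iteration 1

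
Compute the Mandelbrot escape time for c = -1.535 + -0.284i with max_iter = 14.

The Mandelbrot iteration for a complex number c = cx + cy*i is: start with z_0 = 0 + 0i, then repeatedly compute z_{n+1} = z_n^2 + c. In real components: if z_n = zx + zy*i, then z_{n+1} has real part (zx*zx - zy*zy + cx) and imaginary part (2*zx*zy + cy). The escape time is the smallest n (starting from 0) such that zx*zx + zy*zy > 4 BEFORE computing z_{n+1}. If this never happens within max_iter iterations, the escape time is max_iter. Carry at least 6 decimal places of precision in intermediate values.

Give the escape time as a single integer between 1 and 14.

z_0 = 0 + 0i, c = -1.5350 + -0.2840i
Iter 1: z = -1.5350 + -0.2840i, |z|^2 = 2.4369
Iter 2: z = 0.7406 + 0.5879i, |z|^2 = 0.8940
Iter 3: z = -1.3322 + 0.5867i, |z|^2 = 2.1189
Iter 4: z = -0.1046 + -1.8472i, |z|^2 = 3.4232
Iter 5: z = -4.9364 + 0.1025i, |z|^2 = 24.3781
Escaped at iteration 5

Answer: 5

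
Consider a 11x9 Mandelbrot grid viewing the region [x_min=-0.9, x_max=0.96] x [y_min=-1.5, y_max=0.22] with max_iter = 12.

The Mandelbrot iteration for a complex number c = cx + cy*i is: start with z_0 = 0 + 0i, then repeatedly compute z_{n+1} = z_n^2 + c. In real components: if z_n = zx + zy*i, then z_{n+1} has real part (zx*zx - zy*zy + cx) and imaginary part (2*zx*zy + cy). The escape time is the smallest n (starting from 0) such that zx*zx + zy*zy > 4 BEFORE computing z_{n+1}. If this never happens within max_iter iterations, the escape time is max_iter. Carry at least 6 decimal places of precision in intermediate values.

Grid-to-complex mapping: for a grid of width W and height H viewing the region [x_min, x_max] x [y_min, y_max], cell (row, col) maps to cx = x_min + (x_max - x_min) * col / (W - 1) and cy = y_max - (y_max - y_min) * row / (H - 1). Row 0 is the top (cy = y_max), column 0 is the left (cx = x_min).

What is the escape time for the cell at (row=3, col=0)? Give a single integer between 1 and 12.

z_0 = 0 + 0i, c = -0.9000 + -0.4250i
Iter 1: z = -0.9000 + -0.4250i, |z|^2 = 0.9906
Iter 2: z = -0.2706 + 0.3400i, |z|^2 = 0.1888
Iter 3: z = -0.9424 + -0.6090i, |z|^2 = 1.2590
Iter 4: z = -0.3829 + 0.7228i, |z|^2 = 0.6691
Iter 5: z = -1.2759 + -0.9785i, |z|^2 = 2.5854
Iter 6: z = -0.2295 + 2.0720i, |z|^2 = 4.3458
Escaped at iteration 6

Answer: 6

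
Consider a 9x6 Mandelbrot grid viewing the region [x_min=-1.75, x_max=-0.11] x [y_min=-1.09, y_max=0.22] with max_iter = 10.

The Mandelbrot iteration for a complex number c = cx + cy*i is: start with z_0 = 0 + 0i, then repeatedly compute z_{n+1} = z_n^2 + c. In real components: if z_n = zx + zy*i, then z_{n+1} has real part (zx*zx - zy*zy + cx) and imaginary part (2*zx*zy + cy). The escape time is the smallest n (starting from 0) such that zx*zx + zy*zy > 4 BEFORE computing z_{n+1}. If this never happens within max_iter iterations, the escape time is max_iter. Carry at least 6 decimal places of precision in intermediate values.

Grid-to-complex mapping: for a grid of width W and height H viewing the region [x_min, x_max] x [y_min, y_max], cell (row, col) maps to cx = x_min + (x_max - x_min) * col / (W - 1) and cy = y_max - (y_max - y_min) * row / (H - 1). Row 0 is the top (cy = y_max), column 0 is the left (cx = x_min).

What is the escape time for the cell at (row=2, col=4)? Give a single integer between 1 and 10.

Answer: 10

Derivation:
z_0 = 0 + 0i, c = -0.9300 + -0.3040i
Iter 1: z = -0.9300 + -0.3040i, |z|^2 = 0.9573
Iter 2: z = -0.1575 + 0.2614i, |z|^2 = 0.0932
Iter 3: z = -0.9735 + -0.3864i, |z|^2 = 1.0971
Iter 4: z = -0.1315 + 0.4483i, |z|^2 = 0.2182
Iter 5: z = -1.1137 + -0.4219i, |z|^2 = 1.4182
Iter 6: z = 0.1322 + 0.6357i, |z|^2 = 0.4216
Iter 7: z = -1.3166 + -0.1359i, |z|^2 = 1.7519
Iter 8: z = 0.7850 + 0.0538i, |z|^2 = 0.6191
Iter 9: z = -0.3166 + -0.2196i, |z|^2 = 0.1485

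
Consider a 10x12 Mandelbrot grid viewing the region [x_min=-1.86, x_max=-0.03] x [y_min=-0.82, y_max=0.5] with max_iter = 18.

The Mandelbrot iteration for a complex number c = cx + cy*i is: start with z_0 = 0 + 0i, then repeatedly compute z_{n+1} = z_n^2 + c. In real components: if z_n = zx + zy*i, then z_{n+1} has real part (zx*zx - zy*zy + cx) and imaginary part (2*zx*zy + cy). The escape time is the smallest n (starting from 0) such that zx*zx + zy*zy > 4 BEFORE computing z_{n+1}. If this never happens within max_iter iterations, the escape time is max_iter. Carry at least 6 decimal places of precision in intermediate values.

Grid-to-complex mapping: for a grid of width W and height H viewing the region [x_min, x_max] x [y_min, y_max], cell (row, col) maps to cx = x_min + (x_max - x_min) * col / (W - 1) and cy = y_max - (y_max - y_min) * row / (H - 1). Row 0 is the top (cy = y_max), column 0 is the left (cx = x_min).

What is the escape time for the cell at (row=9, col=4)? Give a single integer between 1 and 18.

z_0 = 0 + 0i, c = -1.0467 + -0.5800i
Iter 1: z = -1.0467 + -0.5800i, |z|^2 = 1.4319
Iter 2: z = -0.2876 + 0.6341i, |z|^2 = 0.4848
Iter 3: z = -1.3661 + -0.9447i, |z|^2 = 2.7587
Iter 4: z = -0.0729 + 2.0011i, |z|^2 = 4.0097
Escaped at iteration 4

Answer: 4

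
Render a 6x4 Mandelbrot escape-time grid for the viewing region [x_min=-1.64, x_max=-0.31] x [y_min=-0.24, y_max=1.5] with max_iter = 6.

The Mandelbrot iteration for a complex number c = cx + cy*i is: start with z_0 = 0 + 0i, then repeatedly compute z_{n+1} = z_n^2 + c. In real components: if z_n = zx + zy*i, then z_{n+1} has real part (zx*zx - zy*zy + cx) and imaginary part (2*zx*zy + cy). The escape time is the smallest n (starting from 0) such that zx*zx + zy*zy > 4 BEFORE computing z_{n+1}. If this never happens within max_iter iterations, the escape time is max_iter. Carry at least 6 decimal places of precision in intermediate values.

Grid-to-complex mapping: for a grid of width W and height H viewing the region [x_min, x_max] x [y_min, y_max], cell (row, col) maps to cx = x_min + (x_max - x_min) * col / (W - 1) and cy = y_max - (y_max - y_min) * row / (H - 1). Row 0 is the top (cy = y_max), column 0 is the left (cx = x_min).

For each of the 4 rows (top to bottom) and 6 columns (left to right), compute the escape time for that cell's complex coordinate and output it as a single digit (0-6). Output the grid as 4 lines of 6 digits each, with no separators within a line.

Answer: 112222
233345
456666
466666

Derivation:
(row=0, col=0): c = -1.6400 + 1.5000i → escape time 1
(row=0, col=1): c = -1.3740 + 1.5000i → escape time 1
(row=0, col=2): c = -1.1080 + 1.5000i → escape time 2
(row=0, col=3): c = -0.8420 + 1.5000i → escape time 2
(row=0, col=4): c = -0.5760 + 1.5000i → escape time 2
(row=0, col=5): c = -0.3100 + 1.5000i → escape time 2
(row=1, col=0): c = -1.6400 + 0.9200i → escape time 2
(row=1, col=1): c = -1.3740 + 0.9200i → escape time 3
(row=1, col=2): c = -1.1080 + 0.9200i → escape time 3
(row=1, col=3): c = -0.8420 + 0.9200i → escape time 3
(row=1, col=4): c = -0.5760 + 0.9200i → escape time 4
(row=1, col=5): c = -0.3100 + 0.9200i → escape time 5
(row=2, col=0): c = -1.6400 + 0.3400i → escape time 4
(row=2, col=1): c = -1.3740 + 0.3400i → escape time 5
(row=2, col=2): c = -1.1080 + 0.3400i → escape time 6
(row=2, col=3): c = -0.8420 + 0.3400i → escape time 6
(row=2, col=4): c = -0.5760 + 0.3400i → escape time 6
(row=2, col=5): c = -0.3100 + 0.3400i → escape time 6
(row=3, col=0): c = -1.6400 + -0.2400i → escape time 4
(row=3, col=1): c = -1.3740 + -0.2400i → escape time 6
(row=3, col=2): c = -1.1080 + -0.2400i → escape time 6
(row=3, col=3): c = -0.8420 + -0.2400i → escape time 6
(row=3, col=4): c = -0.5760 + -0.2400i → escape time 6
(row=3, col=5): c = -0.3100 + -0.2400i → escape time 6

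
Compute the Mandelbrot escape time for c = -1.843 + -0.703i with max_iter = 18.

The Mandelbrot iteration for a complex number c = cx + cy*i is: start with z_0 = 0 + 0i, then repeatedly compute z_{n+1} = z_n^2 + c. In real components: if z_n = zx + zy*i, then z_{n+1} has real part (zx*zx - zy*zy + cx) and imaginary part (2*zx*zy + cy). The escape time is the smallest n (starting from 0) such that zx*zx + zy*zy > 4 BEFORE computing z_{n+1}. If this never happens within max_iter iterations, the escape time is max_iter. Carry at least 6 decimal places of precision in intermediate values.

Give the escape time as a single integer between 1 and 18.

z_0 = 0 + 0i, c = -1.8430 + -0.7030i
Iter 1: z = -1.8430 + -0.7030i, |z|^2 = 3.8909
Iter 2: z = 1.0594 + 1.8883i, |z|^2 = 4.6879
Escaped at iteration 2

Answer: 2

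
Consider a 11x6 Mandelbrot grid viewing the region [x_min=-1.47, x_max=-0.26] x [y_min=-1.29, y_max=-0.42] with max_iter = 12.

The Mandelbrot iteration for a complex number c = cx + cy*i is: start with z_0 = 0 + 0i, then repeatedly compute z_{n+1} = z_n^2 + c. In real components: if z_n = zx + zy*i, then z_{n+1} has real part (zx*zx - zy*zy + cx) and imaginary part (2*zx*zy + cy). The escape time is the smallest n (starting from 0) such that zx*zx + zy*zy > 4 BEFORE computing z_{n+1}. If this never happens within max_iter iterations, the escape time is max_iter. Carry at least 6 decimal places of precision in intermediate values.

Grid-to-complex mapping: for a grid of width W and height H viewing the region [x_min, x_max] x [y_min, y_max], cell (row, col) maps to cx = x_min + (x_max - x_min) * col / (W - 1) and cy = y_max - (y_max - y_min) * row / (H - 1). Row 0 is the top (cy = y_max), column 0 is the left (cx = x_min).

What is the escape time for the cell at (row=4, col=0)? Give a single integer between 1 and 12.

Answer: 2

Derivation:
z_0 = 0 + 0i, c = -1.4700 + -1.1160i
Iter 1: z = -1.4700 + -1.1160i, |z|^2 = 3.4064
Iter 2: z = -0.5546 + 2.1650i, |z|^2 = 4.9949
Escaped at iteration 2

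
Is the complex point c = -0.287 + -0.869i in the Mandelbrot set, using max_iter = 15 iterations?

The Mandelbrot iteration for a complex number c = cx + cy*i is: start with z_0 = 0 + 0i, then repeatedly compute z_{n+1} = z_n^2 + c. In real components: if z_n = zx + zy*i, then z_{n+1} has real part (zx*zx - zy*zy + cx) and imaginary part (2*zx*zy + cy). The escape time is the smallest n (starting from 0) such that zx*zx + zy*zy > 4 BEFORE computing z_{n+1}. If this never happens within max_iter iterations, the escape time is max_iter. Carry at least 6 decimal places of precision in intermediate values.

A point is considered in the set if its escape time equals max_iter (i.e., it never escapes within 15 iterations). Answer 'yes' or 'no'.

z_0 = 0 + 0i, c = -0.2870 + -0.8690i
Iter 1: z = -0.2870 + -0.8690i, |z|^2 = 0.8375
Iter 2: z = -0.9598 + -0.3702i, |z|^2 = 1.0582
Iter 3: z = 0.4972 + -0.1584i, |z|^2 = 0.2722
Iter 4: z = -0.0649 + -1.0265i, |z|^2 = 1.0579
Iter 5: z = -1.3364 + -0.7357i, |z|^2 = 2.3274
Iter 6: z = 0.9578 + 1.0975i, |z|^2 = 2.1219
Iter 7: z = -0.5741 + 1.2334i, |z|^2 = 1.8509
Iter 8: z = -1.4787 + -2.2853i, |z|^2 = 7.4090
Escaped at iteration 8

Answer: no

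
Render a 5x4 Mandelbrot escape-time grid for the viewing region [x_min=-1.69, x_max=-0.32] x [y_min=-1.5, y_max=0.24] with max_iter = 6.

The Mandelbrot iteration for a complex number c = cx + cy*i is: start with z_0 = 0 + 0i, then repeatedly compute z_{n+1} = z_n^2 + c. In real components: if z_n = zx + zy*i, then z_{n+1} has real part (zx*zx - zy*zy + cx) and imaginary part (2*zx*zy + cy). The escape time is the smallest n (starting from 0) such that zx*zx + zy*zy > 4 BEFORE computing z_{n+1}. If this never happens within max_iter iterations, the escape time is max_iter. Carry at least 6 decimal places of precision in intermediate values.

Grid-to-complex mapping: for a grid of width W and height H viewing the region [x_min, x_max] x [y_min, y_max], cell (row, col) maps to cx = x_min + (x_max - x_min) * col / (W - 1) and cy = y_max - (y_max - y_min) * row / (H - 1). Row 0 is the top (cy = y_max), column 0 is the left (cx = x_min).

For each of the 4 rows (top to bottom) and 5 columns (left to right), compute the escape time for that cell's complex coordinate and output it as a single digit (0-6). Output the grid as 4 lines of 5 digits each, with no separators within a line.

Answer: 46666
46666
23345
11222

Derivation:
(row=0, col=0): c = -1.6900 + 0.2400i → escape time 4
(row=0, col=1): c = -1.3475 + 0.2400i → escape time 6
(row=0, col=2): c = -1.0050 + 0.2400i → escape time 6
(row=0, col=3): c = -0.6625 + 0.2400i → escape time 6
(row=0, col=4): c = -0.3200 + 0.2400i → escape time 6
(row=1, col=0): c = -1.6900 + -0.3400i → escape time 4
(row=1, col=1): c = -1.3475 + -0.3400i → escape time 6
(row=1, col=2): c = -1.0050 + -0.3400i → escape time 6
(row=1, col=3): c = -0.6625 + -0.3400i → escape time 6
(row=1, col=4): c = -0.3200 + -0.3400i → escape time 6
(row=2, col=0): c = -1.6900 + -0.9200i → escape time 2
(row=2, col=1): c = -1.3475 + -0.9200i → escape time 3
(row=2, col=2): c = -1.0050 + -0.9200i → escape time 3
(row=2, col=3): c = -0.6625 + -0.9200i → escape time 4
(row=2, col=4): c = -0.3200 + -0.9200i → escape time 5
(row=3, col=0): c = -1.6900 + -1.5000i → escape time 1
(row=3, col=1): c = -1.3475 + -1.5000i → escape time 1
(row=3, col=2): c = -1.0050 + -1.5000i → escape time 2
(row=3, col=3): c = -0.6625 + -1.5000i → escape time 2
(row=3, col=4): c = -0.3200 + -1.5000i → escape time 2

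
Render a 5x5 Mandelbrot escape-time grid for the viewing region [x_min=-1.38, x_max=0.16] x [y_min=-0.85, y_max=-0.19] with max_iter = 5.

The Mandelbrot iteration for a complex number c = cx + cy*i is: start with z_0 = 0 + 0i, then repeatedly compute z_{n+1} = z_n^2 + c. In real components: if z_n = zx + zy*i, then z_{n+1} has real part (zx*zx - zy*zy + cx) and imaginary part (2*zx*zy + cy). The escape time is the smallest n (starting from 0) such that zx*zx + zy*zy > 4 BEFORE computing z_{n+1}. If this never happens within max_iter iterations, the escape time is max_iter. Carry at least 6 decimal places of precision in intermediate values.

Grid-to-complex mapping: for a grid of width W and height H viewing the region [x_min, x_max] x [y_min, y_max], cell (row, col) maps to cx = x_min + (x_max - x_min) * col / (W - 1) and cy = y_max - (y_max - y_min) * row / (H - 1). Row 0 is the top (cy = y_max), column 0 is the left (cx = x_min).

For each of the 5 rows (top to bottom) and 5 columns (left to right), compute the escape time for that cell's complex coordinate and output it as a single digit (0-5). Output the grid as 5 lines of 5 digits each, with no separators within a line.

Answer: 55555
55555
35555
34555
33455

Derivation:
(row=0, col=0): c = -1.3800 + -0.1900i → escape time 5
(row=0, col=1): c = -0.9950 + -0.1900i → escape time 5
(row=0, col=2): c = -0.6100 + -0.1900i → escape time 5
(row=0, col=3): c = -0.2250 + -0.1900i → escape time 5
(row=0, col=4): c = 0.1600 + -0.1900i → escape time 5
(row=1, col=0): c = -1.3800 + -0.3550i → escape time 5
(row=1, col=1): c = -0.9950 + -0.3550i → escape time 5
(row=1, col=2): c = -0.6100 + -0.3550i → escape time 5
(row=1, col=3): c = -0.2250 + -0.3550i → escape time 5
(row=1, col=4): c = 0.1600 + -0.3550i → escape time 5
(row=2, col=0): c = -1.3800 + -0.5200i → escape time 3
(row=2, col=1): c = -0.9950 + -0.5200i → escape time 5
(row=2, col=2): c = -0.6100 + -0.5200i → escape time 5
(row=2, col=3): c = -0.2250 + -0.5200i → escape time 5
(row=2, col=4): c = 0.1600 + -0.5200i → escape time 5
(row=3, col=0): c = -1.3800 + -0.6850i → escape time 3
(row=3, col=1): c = -0.9950 + -0.6850i → escape time 4
(row=3, col=2): c = -0.6100 + -0.6850i → escape time 5
(row=3, col=3): c = -0.2250 + -0.6850i → escape time 5
(row=3, col=4): c = 0.1600 + -0.6850i → escape time 5
(row=4, col=0): c = -1.3800 + -0.8500i → escape time 3
(row=4, col=1): c = -0.9950 + -0.8500i → escape time 3
(row=4, col=2): c = -0.6100 + -0.8500i → escape time 4
(row=4, col=3): c = -0.2250 + -0.8500i → escape time 5
(row=4, col=4): c = 0.1600 + -0.8500i → escape time 5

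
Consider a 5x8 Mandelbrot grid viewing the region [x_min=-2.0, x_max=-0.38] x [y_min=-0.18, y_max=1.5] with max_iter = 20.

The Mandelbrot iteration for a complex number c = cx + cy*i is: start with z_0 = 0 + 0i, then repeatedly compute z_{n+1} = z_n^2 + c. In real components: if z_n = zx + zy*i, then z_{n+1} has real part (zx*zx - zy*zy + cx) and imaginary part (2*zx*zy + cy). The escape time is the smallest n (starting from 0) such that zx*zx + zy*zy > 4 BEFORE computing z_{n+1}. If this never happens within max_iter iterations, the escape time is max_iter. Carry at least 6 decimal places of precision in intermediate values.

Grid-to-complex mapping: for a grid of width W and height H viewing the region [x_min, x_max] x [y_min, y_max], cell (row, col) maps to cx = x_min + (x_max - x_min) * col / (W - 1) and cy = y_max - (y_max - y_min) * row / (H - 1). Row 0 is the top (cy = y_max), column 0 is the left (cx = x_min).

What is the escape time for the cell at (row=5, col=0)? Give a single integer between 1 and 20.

z_0 = 0 + 0i, c = -2.0000 + 0.3000i
Iter 1: z = -2.0000 + 0.3000i, |z|^2 = 4.0900
Escaped at iteration 1

Answer: 1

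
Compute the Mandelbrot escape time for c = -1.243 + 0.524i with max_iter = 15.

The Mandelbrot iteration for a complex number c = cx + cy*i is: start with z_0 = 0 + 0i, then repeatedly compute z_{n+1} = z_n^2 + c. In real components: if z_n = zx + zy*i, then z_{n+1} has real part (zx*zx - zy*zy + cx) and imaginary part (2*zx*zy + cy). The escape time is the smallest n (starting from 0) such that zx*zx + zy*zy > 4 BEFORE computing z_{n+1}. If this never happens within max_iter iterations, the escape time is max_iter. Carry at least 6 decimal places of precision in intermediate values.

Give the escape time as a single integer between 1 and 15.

z_0 = 0 + 0i, c = -1.2430 + 0.5240i
Iter 1: z = -1.2430 + 0.5240i, |z|^2 = 1.8196
Iter 2: z = 0.0275 + -0.7787i, |z|^2 = 0.6071
Iter 3: z = -1.8486 + 0.4812i, |z|^2 = 3.6488
Iter 4: z = 1.9426 + -1.2551i, |z|^2 = 5.3491
Escaped at iteration 4

Answer: 4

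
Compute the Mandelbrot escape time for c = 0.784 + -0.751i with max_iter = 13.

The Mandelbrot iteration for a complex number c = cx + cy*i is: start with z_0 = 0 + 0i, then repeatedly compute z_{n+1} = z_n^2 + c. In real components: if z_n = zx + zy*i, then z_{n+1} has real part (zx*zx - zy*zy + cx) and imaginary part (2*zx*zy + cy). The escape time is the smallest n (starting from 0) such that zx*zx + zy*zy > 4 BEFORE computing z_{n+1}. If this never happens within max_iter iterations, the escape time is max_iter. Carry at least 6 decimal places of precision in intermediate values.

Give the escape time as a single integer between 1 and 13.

Answer: 2

Derivation:
z_0 = 0 + 0i, c = 0.7840 + -0.7510i
Iter 1: z = 0.7840 + -0.7510i, |z|^2 = 1.1787
Iter 2: z = 0.8347 + -1.9286i, |z|^2 = 4.4160
Escaped at iteration 2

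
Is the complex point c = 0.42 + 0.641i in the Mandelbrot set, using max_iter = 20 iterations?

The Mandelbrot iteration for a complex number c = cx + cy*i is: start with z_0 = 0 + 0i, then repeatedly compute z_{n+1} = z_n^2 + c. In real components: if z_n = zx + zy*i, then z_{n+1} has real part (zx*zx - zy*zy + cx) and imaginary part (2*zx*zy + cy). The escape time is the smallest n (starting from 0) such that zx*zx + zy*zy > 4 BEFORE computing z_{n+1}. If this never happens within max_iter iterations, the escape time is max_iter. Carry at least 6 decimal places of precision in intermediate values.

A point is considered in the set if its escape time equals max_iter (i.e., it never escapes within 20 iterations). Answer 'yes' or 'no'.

z_0 = 0 + 0i, c = 0.4200 + 0.6410i
Iter 1: z = 0.4200 + 0.6410i, |z|^2 = 0.5873
Iter 2: z = 0.1855 + 1.1794i, |z|^2 = 1.4255
Iter 3: z = -0.9367 + 1.0786i, |z|^2 = 2.0407
Iter 4: z = 0.1339 + -1.3796i, |z|^2 = 1.9212
Iter 5: z = -1.4654 + 0.2715i, |z|^2 = 2.2210
Iter 6: z = 2.4936 + -0.1547i, |z|^2 = 6.2418
Escaped at iteration 6

Answer: no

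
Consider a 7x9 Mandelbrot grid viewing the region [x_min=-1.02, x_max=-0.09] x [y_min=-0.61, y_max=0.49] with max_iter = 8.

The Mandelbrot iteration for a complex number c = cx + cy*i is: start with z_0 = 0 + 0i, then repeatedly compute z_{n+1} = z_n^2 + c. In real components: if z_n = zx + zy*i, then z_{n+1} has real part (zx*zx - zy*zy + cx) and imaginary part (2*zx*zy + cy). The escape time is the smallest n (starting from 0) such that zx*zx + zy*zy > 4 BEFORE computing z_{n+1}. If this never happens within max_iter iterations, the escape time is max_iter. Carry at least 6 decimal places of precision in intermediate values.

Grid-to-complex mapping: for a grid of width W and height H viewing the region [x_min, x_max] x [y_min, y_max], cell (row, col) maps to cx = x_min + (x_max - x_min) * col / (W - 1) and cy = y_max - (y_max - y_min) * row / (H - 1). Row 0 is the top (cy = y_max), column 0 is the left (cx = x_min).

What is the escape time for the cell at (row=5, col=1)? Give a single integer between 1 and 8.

z_0 = 0 + 0i, c = -0.8650 + -0.1975i
Iter 1: z = -0.8650 + -0.1975i, |z|^2 = 0.7872
Iter 2: z = -0.1558 + 0.1442i, |z|^2 = 0.0451
Iter 3: z = -0.8615 + -0.2424i, |z|^2 = 0.8010
Iter 4: z = -0.1816 + 0.2202i, |z|^2 = 0.0814
Iter 5: z = -0.8805 + -0.2775i, |z|^2 = 0.8523
Iter 6: z = -0.1667 + 0.2911i, |z|^2 = 0.1125
Iter 7: z = -0.9220 + -0.2945i, |z|^2 = 0.9368

Answer: 8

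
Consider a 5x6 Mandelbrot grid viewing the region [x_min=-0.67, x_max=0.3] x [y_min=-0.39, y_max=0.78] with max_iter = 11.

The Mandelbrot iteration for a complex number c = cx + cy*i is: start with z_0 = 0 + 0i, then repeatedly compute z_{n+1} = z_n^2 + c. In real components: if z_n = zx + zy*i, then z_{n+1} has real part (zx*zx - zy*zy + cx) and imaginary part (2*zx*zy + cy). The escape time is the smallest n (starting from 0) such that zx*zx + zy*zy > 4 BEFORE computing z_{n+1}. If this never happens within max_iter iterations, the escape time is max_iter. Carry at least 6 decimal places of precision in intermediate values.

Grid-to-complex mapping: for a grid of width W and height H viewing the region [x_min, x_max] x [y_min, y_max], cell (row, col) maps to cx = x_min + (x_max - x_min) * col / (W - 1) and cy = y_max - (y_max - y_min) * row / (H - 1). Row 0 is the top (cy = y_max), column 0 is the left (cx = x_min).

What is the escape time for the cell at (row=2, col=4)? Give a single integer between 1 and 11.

z_0 = 0 + 0i, c = 0.3000 + 0.3120i
Iter 1: z = 0.3000 + 0.3120i, |z|^2 = 0.1873
Iter 2: z = 0.2927 + 0.4992i, |z|^2 = 0.3348
Iter 3: z = 0.1364 + 0.6042i, |z|^2 = 0.3837
Iter 4: z = -0.0464 + 0.4769i, |z|^2 = 0.2296
Iter 5: z = 0.0747 + 0.2677i, |z|^2 = 0.0773
Iter 6: z = 0.2339 + 0.3520i, |z|^2 = 0.1786
Iter 7: z = 0.2308 + 0.4767i, |z|^2 = 0.2805
Iter 8: z = 0.1260 + 0.5320i, |z|^2 = 0.2989
Iter 9: z = 0.0328 + 0.4461i, |z|^2 = 0.2001
Iter 10: z = 0.1021 + 0.3413i, |z|^2 = 0.1269

Answer: 11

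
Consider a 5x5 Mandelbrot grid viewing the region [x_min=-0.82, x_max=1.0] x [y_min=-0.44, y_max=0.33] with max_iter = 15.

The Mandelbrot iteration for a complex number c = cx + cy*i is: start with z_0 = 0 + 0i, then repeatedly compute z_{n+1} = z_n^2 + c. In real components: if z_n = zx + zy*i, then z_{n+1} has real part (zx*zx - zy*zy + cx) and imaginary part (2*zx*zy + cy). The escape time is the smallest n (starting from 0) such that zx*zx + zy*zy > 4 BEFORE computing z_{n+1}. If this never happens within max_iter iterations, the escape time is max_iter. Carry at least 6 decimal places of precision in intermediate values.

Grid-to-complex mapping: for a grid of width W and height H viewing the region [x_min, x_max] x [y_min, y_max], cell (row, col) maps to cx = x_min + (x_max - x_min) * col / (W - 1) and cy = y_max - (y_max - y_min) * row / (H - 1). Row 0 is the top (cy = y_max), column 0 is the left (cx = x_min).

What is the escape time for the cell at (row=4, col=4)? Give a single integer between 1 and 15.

z_0 = 0 + 0i, c = 1.0000 + -0.4400i
Iter 1: z = 1.0000 + -0.4400i, |z|^2 = 1.1936
Iter 2: z = 1.8064 + -1.3200i, |z|^2 = 5.0055
Escaped at iteration 2

Answer: 2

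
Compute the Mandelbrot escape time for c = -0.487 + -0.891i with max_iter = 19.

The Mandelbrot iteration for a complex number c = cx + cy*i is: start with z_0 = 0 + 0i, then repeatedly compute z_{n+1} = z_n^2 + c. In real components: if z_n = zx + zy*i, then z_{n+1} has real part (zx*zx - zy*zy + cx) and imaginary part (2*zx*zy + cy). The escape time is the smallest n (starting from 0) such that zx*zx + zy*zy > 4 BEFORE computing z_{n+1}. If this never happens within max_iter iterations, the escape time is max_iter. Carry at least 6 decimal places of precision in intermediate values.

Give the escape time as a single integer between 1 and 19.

Answer: 4

Derivation:
z_0 = 0 + 0i, c = -0.4870 + -0.8910i
Iter 1: z = -0.4870 + -0.8910i, |z|^2 = 1.0311
Iter 2: z = -1.0437 + -0.0232i, |z|^2 = 1.0899
Iter 3: z = 0.6018 + -0.8426i, |z|^2 = 1.0722
Iter 4: z = -0.8349 + -1.9052i, |z|^2 = 4.3268
Escaped at iteration 4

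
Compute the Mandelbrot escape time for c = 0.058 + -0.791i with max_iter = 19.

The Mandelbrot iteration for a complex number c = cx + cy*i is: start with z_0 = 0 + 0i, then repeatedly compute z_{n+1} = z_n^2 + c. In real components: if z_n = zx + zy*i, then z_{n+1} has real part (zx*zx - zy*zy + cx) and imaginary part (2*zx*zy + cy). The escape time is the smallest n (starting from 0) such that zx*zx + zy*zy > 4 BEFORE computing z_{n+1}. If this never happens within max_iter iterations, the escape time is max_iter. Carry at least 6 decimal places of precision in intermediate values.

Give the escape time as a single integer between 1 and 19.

z_0 = 0 + 0i, c = 0.0580 + -0.7910i
Iter 1: z = 0.0580 + -0.7910i, |z|^2 = 0.6290
Iter 2: z = -0.5643 + -0.8828i, |z|^2 = 1.0977
Iter 3: z = -0.4028 + 0.2053i, |z|^2 = 0.2044
Iter 4: z = 0.1781 + -0.9564i, |z|^2 = 0.9464
Iter 5: z = -0.8250 + -1.1317i, |z|^2 = 1.9613
Iter 6: z = -0.5421 + 1.0762i, |z|^2 = 1.4521
Iter 7: z = -0.8064 + -1.9578i, |z|^2 = 4.4832
Escaped at iteration 7

Answer: 7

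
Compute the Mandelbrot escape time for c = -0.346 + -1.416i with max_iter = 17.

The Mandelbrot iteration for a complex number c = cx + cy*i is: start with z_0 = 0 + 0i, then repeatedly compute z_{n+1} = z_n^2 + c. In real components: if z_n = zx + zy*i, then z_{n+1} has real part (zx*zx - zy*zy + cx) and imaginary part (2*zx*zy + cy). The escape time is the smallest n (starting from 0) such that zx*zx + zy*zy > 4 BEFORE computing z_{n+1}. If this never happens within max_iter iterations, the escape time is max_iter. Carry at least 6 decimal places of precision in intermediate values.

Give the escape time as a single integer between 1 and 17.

Answer: 2

Derivation:
z_0 = 0 + 0i, c = -0.3460 + -1.4160i
Iter 1: z = -0.3460 + -1.4160i, |z|^2 = 2.1248
Iter 2: z = -2.2313 + -0.4361i, |z|^2 = 5.1691
Escaped at iteration 2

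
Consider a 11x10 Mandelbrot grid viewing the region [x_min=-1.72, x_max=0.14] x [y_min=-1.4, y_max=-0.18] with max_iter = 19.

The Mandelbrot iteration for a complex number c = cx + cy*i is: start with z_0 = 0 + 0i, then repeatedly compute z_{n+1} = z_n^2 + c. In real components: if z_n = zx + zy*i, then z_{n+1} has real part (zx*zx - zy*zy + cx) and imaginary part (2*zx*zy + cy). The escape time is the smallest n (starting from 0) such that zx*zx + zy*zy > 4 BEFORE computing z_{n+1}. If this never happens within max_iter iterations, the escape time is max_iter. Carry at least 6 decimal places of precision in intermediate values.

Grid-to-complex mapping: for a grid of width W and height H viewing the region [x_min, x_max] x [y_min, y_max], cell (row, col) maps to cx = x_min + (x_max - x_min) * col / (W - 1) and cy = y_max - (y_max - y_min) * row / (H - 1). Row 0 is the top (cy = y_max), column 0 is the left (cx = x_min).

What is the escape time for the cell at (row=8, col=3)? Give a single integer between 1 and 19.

Answer: 2

Derivation:
z_0 = 0 + 0i, c = -1.1620 + -1.2644i
Iter 1: z = -1.1620 + -1.2644i, |z|^2 = 2.9491
Iter 2: z = -1.4106 + 1.6741i, |z|^2 = 4.7924
Escaped at iteration 2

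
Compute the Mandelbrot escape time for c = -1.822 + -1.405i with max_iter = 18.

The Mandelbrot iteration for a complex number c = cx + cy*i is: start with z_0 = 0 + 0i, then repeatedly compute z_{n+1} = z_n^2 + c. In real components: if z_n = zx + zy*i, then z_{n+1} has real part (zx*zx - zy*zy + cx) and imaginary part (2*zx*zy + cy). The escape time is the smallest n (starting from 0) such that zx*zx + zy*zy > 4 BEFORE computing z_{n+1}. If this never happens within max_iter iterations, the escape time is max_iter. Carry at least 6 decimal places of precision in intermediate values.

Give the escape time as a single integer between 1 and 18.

Answer: 1

Derivation:
z_0 = 0 + 0i, c = -1.8220 + -1.4050i
Iter 1: z = -1.8220 + -1.4050i, |z|^2 = 5.2937
Escaped at iteration 1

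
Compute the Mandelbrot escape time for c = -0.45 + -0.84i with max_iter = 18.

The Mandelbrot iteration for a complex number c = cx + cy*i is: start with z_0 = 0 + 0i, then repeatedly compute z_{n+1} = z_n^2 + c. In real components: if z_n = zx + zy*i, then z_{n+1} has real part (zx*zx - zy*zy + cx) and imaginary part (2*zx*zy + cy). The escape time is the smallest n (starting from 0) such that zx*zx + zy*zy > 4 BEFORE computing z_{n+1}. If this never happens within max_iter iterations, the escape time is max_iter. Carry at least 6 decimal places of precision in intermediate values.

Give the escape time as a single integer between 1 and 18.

z_0 = 0 + 0i, c = -0.4500 + -0.8400i
Iter 1: z = -0.4500 + -0.8400i, |z|^2 = 0.9081
Iter 2: z = -0.9531 + -0.0840i, |z|^2 = 0.9155
Iter 3: z = 0.4513 + -0.6799i, |z|^2 = 0.6659
Iter 4: z = -0.7085 + -1.4537i, |z|^2 = 2.6153
Iter 5: z = -2.0613 + 1.2200i, |z|^2 = 5.7373
Escaped at iteration 5

Answer: 5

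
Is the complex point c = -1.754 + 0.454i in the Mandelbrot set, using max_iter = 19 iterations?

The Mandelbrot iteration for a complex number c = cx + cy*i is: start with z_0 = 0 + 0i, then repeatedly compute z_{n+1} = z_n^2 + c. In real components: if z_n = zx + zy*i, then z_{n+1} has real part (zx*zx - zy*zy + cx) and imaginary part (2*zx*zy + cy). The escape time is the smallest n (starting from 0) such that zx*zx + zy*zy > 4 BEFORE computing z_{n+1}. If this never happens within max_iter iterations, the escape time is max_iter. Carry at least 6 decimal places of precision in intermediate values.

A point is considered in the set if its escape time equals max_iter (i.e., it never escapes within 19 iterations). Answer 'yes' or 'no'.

Answer: no

Derivation:
z_0 = 0 + 0i, c = -1.7540 + 0.4540i
Iter 1: z = -1.7540 + 0.4540i, |z|^2 = 3.2826
Iter 2: z = 1.1164 + -1.1386i, |z|^2 = 2.5428
Iter 3: z = -1.8041 + -2.0883i, |z|^2 = 7.6161
Escaped at iteration 3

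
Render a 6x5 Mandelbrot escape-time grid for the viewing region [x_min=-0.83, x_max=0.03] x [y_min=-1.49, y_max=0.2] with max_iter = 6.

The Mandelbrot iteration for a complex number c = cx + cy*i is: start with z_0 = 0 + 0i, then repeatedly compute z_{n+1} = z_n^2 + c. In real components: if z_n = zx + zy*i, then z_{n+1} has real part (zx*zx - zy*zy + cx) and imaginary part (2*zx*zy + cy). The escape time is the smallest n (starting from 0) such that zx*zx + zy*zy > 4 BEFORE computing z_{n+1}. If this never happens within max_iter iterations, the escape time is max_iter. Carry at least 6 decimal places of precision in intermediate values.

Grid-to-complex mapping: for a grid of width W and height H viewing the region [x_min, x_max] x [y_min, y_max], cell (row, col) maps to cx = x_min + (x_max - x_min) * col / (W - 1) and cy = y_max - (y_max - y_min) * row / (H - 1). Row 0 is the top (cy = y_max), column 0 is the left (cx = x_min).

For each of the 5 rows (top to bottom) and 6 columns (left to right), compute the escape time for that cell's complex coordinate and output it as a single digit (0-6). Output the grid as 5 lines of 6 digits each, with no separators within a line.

(row=0, col=0): c = -0.8300 + 0.2000i → escape time 6
(row=0, col=1): c = -0.6580 + 0.2000i → escape time 6
(row=0, col=2): c = -0.4860 + 0.2000i → escape time 6
(row=0, col=3): c = -0.3140 + 0.2000i → escape time 6
(row=0, col=4): c = -0.1420 + 0.2000i → escape time 6
(row=0, col=5): c = 0.0300 + 0.2000i → escape time 6
(row=1, col=0): c = -0.8300 + -0.2225i → escape time 6
(row=1, col=1): c = -0.6580 + -0.2225i → escape time 6
(row=1, col=2): c = -0.4860 + -0.2225i → escape time 6
(row=1, col=3): c = -0.3140 + -0.2225i → escape time 6
(row=1, col=4): c = -0.1420 + -0.2225i → escape time 6
(row=1, col=5): c = 0.0300 + -0.2225i → escape time 6
(row=2, col=0): c = -0.8300 + -0.6450i → escape time 5
(row=2, col=1): c = -0.6580 + -0.6450i → escape time 6
(row=2, col=2): c = -0.4860 + -0.6450i → escape time 6
(row=2, col=3): c = -0.3140 + -0.6450i → escape time 6
(row=2, col=4): c = -0.1420 + -0.6450i → escape time 6
(row=2, col=5): c = 0.0300 + -0.6450i → escape time 6
(row=3, col=0): c = -0.8300 + -1.0675i → escape time 3
(row=3, col=1): c = -0.6580 + -1.0675i → escape time 3
(row=3, col=2): c = -0.4860 + -1.0675i → escape time 4
(row=3, col=3): c = -0.3140 + -1.0675i → escape time 5
(row=3, col=4): c = -0.1420 + -1.0675i → escape time 6
(row=3, col=5): c = 0.0300 + -1.0675i → escape time 4
(row=4, col=0): c = -0.8300 + -1.4900i → escape time 2
(row=4, col=1): c = -0.6580 + -1.4900i → escape time 2
(row=4, col=2): c = -0.4860 + -1.4900i → escape time 2
(row=4, col=3): c = -0.3140 + -1.4900i → escape time 2
(row=4, col=4): c = -0.1420 + -1.4900i → escape time 2
(row=4, col=5): c = 0.0300 + -1.4900i → escape time 2

Answer: 666666
666666
566666
334564
222222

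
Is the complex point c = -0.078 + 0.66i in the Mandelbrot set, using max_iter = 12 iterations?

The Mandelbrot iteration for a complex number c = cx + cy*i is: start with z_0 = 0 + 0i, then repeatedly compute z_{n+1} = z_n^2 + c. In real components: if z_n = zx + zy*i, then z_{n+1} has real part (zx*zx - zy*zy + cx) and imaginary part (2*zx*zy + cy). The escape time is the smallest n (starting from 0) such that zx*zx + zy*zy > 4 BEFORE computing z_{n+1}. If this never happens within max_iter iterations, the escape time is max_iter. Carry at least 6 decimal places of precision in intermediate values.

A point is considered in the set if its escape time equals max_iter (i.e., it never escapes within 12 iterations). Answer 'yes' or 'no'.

Answer: yes

Derivation:
z_0 = 0 + 0i, c = -0.0780 + 0.6600i
Iter 1: z = -0.0780 + 0.6600i, |z|^2 = 0.4417
Iter 2: z = -0.5075 + 0.5570i, |z|^2 = 0.5679
Iter 3: z = -0.1307 + 0.0946i, |z|^2 = 0.0260
Iter 4: z = -0.0699 + 0.6353i, |z|^2 = 0.4084
Iter 5: z = -0.4767 + 0.5712i, |z|^2 = 0.5535
Iter 6: z = -0.1771 + 0.1154i, |z|^2 = 0.0447
Iter 7: z = -0.0600 + 0.6191i, |z|^2 = 0.3869
Iter 8: z = -0.4577 + 0.5858i, |z|^2 = 0.5526
Iter 9: z = -0.2116 + 0.1238i, |z|^2 = 0.0601
Iter 10: z = -0.0485 + 0.6076i, |z|^2 = 0.3716
Iter 11: z = -0.4449 + 0.6010i, |z|^2 = 0.5591
Did not escape in 12 iterations → in set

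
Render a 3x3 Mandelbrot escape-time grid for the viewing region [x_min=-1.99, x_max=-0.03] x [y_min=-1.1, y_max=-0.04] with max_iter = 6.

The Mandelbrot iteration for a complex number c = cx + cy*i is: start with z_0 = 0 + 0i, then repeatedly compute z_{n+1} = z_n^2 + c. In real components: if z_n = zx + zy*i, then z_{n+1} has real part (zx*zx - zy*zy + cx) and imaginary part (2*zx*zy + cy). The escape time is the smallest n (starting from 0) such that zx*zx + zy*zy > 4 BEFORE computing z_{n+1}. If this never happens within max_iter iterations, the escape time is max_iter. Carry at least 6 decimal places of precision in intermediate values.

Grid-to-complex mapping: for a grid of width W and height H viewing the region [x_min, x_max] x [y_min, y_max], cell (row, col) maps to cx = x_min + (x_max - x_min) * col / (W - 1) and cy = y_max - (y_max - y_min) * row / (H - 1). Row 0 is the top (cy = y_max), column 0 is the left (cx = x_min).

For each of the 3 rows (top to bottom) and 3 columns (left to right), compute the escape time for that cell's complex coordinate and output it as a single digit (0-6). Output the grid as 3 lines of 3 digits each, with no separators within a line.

Answer: 466
156
135

Derivation:
(row=0, col=0): c = -1.9900 + -0.0400i → escape time 4
(row=0, col=1): c = -1.0100 + -0.0400i → escape time 6
(row=0, col=2): c = -0.0300 + -0.0400i → escape time 6
(row=1, col=0): c = -1.9900 + -0.5700i → escape time 1
(row=1, col=1): c = -1.0100 + -0.5700i → escape time 5
(row=1, col=2): c = -0.0300 + -0.5700i → escape time 6
(row=2, col=0): c = -1.9900 + -1.1000i → escape time 1
(row=2, col=1): c = -1.0100 + -1.1000i → escape time 3
(row=2, col=2): c = -0.0300 + -1.1000i → escape time 5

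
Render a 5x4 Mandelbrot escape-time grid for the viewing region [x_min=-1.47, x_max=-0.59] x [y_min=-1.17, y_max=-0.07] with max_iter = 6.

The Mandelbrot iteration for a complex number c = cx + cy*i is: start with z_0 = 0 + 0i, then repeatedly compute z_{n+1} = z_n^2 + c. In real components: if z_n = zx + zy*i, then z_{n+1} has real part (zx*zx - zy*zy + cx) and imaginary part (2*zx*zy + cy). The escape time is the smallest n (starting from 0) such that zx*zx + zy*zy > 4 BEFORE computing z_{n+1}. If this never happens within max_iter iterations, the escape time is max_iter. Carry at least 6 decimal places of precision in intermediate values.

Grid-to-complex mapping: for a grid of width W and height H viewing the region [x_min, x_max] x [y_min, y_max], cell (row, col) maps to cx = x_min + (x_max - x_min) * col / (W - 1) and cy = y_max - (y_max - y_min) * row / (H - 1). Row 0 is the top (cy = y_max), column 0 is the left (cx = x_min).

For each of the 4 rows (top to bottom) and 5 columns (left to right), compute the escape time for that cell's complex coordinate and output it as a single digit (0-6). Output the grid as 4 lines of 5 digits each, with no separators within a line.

(row=0, col=0): c = -1.4700 + -0.0700i → escape time 6
(row=0, col=1): c = -1.2500 + -0.0700i → escape time 6
(row=0, col=2): c = -1.0300 + -0.0700i → escape time 6
(row=0, col=3): c = -0.8100 + -0.0700i → escape time 6
(row=0, col=4): c = -0.5900 + -0.0700i → escape time 6
(row=1, col=0): c = -1.4700 + -0.4367i → escape time 4
(row=1, col=1): c = -1.2500 + -0.4367i → escape time 6
(row=1, col=2): c = -1.0300 + -0.4367i → escape time 5
(row=1, col=3): c = -0.8100 + -0.4367i → escape time 6
(row=1, col=4): c = -0.5900 + -0.4367i → escape time 6
(row=2, col=0): c = -1.4700 + -0.8033i → escape time 3
(row=2, col=1): c = -1.2500 + -0.8033i → escape time 3
(row=2, col=2): c = -1.0300 + -0.8033i → escape time 3
(row=2, col=3): c = -0.8100 + -0.8033i → escape time 4
(row=2, col=4): c = -0.5900 + -0.8033i → escape time 4
(row=3, col=0): c = -1.4700 + -1.1700i → escape time 2
(row=3, col=1): c = -1.2500 + -1.1700i → escape time 2
(row=3, col=2): c = -1.0300 + -1.1700i → escape time 3
(row=3, col=3): c = -0.8100 + -1.1700i → escape time 3
(row=3, col=4): c = -0.5900 + -1.1700i → escape time 3

Answer: 66666
46566
33344
22333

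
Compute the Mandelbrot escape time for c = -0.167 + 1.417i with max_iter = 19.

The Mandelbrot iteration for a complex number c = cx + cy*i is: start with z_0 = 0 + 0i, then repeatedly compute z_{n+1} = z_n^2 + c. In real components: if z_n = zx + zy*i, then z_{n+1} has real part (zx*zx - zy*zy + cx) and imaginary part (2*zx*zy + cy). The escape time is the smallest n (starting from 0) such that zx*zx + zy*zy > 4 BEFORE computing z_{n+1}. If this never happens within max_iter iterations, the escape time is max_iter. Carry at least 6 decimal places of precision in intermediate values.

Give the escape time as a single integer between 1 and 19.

Answer: 2

Derivation:
z_0 = 0 + 0i, c = -0.1670 + 1.4170i
Iter 1: z = -0.1670 + 1.4170i, |z|^2 = 2.0358
Iter 2: z = -2.1470 + 0.9437i, |z|^2 = 5.5002
Escaped at iteration 2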